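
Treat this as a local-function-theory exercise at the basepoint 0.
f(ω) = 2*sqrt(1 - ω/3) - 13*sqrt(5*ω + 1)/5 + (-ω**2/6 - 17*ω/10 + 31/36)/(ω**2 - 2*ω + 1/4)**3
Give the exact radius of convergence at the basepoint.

Denominator factor (ω**2 - 2*ω + 1/4)^3: discriminant 3, real irrational roots 1 + (1/2)*sqrt(3) and 1 - (1/2)*sqrt(3); poles of order 3, moduli 1 + (1/2)*sqrt(3) and 1 - (1/2)*sqrt(3).
Branch term (2)*sqrt(1 - ω/(3)): its argument vanishes at ω = 3, a square-root branch point, modulus 3.
Branch term (-13/5)*sqrt(1 - ω/(-1/5)): its argument vanishes at ω = -1/5, a square-root branch point, modulus 1/5.
The radius of convergence is the smallest modulus among the singular points: 1 - (1/2)*sqrt(3).

The radius of convergence is 1 - (1/2)*sqrt(3).


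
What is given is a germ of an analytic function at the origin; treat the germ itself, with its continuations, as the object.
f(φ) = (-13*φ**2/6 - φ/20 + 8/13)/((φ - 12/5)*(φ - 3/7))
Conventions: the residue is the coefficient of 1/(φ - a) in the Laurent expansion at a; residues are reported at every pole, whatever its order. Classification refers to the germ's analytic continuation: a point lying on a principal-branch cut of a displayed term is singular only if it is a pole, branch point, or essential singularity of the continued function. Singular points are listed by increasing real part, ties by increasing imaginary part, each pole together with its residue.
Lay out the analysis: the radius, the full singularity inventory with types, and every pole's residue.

Radius of convergence at 0: 3/7.
At 3/7: a pole of order 1; residue -2497/25116.
At 12/5: a pole of order 1; residue -5453/897.

Denominator factor (φ - 3/7): pole of order 1 at 3/7, modulus 3/7.
Denominator factor (φ - 12/5): pole of order 1 at 12/5, modulus 12/5.
The radius of convergence is the smallest modulus among the singular points: 3/7.
At the order-1 pole 3/7 set g(φ) = (φ - (3/7))*f(φ) = (-13*φ**2/6 - φ/20 + 8/13)/(φ - 12/5).
Simple pole: residue = g(a) at a = 3/7, which is -2497/25116.
At the order-1 pole 12/5 set g(φ) = (φ - (12/5))*f(φ) = (-13*φ**2/6 - φ/20 + 8/13)/(φ - 3/7).
Simple pole: residue = g(a) at a = 12/5, which is -5453/897.
List the singular points by increasing real part (a conjugate pair: the negative imaginary part first).


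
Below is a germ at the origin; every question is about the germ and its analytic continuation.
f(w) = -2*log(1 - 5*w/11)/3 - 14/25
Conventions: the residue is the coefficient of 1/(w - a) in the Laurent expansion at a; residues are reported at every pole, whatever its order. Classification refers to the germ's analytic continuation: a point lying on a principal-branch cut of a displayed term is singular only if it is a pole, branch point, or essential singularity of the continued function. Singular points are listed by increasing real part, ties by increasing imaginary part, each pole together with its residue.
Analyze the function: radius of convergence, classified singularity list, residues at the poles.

Branch term (-2/3)*log(1 - w/(11/5)): its argument vanishes at w = 11/5, a logarithmic branch point, modulus 11/5.
The radius of convergence is the smallest modulus among the singular points: 11/5.

Radius of convergence at 0: 11/5.
At 11/5: a logarithmic branch point.


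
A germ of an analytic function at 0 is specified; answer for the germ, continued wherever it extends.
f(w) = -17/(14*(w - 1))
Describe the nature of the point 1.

The denominator factor w - 1 vanishes at 1 and appears to the power 1; the numerator there equals -17/14, nonzero, and no other factor vanishes.
Hence a pole whose order is the multiplicity, 1.

The point is a pole of order 1.


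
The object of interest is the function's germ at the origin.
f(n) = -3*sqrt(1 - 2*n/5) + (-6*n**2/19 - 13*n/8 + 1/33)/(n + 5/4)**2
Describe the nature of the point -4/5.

Denominator factors: n + 5/4 = 9/20 at n = -4/5 — none vanishes.
Branch term sqrt(1 - n/(5/2)): argument at -4/5 is 33/25, nonzero, so -4/5 is not its branch point (a point on a principal cut is still regular for the continued germ).
So the germ continues analytically to -4/5.

The point is a regular point.


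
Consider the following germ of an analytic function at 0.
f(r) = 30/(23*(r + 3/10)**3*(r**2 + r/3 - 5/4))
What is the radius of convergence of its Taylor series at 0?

The radius of convergence is 3/10.

Denominator factor (r**2 + r/3 - 5/4): discriminant 46/9, real irrational roots -1/6 + (1/6)*sqrt(46) and -1/6 - (1/6)*sqrt(46); poles of order 1, moduli -1/6 + (1/6)*sqrt(46) and 1/6 + (1/6)*sqrt(46).
Denominator factor (r + 3/10)^3: pole of order 3 at -3/10, modulus 3/10.
The radius of convergence is the smallest modulus among the singular points: 3/10.


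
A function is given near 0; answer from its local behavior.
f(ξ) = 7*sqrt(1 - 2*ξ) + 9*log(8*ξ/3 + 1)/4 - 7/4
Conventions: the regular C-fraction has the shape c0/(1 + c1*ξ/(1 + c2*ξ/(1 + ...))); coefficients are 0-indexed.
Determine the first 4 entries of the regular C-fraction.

Taylor coefficients (expand at 0): a_0 = 21/4, a_1 = -1, a_2 = -23/2, a_3 = 193/18.
c0 = a_0 = 21/4. Peel one level at a time: if S = 1 + c*ξ/S' with S'(0) = 1, then c is the ξ-coefficient of S and S' = c*ξ/(S - 1).
S_1 = c0/f = 1 + (4/21)*ξ + (982/441)*ξ^2 + ...; c1 = 4/21.
S_2 = c1*ξ/(S_1 - 1) = 1 + (-491/42)*ξ + (5147/36)*ξ^2 + ...; c2 = -491/42.
S_3 = c2*ξ/(S_2 - 1) = 1 + (36029/2946)*ξ + ...; c3 = 36029/2946.

The regular C-fraction coefficients are [21/4, 4/21, -491/42, 36029/2946].


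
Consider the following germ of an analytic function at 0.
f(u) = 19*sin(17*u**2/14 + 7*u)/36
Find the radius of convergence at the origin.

The factor -sin(17*u**2/14 + 7*u) is entire and contributes no finite singular point.
The polynomial part has no poles.
No finite singular points: the Taylor series at 0 converges everywhere.

The radius of convergence is infinite.


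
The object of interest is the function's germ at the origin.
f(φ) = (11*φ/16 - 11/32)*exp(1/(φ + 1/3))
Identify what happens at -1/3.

The point is an essential singularity.

The exponent 1/(φ - (-1/3)) has a pole at -1/3, so exp(1/(φ - (-1/3))) takes every nonzero value near it: an essential singularity (not a pole of any order).


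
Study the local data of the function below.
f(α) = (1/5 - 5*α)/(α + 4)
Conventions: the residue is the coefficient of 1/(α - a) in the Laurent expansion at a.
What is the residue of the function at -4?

At the order-1 pole -4 set g(α) = (α - (-4))*f(α) = 1/5 - 5*α.
Simple pole: residue = g(a) at a = -4, which is 101/5.

The residue is 101/5.


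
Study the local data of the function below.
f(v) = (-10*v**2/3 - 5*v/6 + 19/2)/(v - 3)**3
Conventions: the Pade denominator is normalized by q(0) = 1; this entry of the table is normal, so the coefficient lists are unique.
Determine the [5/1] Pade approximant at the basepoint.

The Pade approximant has numerator coefficients [-19/54, -5365/44712, 1729/16767, 2663/44712, 3130/150903, 17051/3621672]; denominator coefficients [1, -473/828].

Taylor coefficients needed (expand at 0): a_0 = -19/54, a_1 = -26/81, a_2 = -13/162, a_3 = 10/729, a_4 = 125/4374, a_5 = 46/2187, a_6 = 473/39366.
Write the denominator as Q(v) = 1 + q1*v. Requiring Q*f - P = O(v^7) with deg P <= 5 kills the coefficients of v^6..v^6 in Q*f:
  v^6: a_6 + q1*a_5 = 0, i.e. 473/39366 + (46/2187)*q1 = 0.
Solving this linear system: q1 = -473/828.
The numerator is Q*f truncated at degree 5: P0 = a_0 = -19/54; P1 = a_1 + q1*a_0 = -5365/44712; P2 = a_2 + q1*a_1 = 1729/16767; P3 = a_3 + q1*a_2 = 2663/44712; P4 = a_4 + q1*a_3 = 3130/150903; P5 = a_5 + q1*a_4 = 17051/3621672.


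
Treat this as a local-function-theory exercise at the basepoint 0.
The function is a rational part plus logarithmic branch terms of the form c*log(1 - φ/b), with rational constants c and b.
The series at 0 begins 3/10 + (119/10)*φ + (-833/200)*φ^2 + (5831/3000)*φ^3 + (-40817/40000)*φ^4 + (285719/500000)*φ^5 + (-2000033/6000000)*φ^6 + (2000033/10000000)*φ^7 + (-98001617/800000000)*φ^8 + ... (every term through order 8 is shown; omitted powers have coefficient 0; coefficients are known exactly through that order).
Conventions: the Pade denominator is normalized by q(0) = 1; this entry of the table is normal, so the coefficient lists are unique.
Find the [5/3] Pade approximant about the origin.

Taylor coefficients needed (read off): a_0 = 3/10, a_1 = 119/10, a_2 = -833/200, a_3 = 5831/3000, a_4 = -40817/40000, a_5 = 285719/500000, a_6 = -2000033/6000000, a_7 = 2000033/10000000, a_8 = -98001617/800000000.
Write the denominator as Q(φ) = 1 + q1*φ + q2*φ^2 + q3*φ^3. Requiring Q*f - P = O(φ^9) with deg P <= 5 kills the coefficients of φ^6..φ^8 in Q*f:
  φ^6: a_6 + q1*a_5 + q2*a_4 + q3*a_3 = 0, i.e. -2000033/6000000 + (285719/500000)*q1 + (-40817/40000)*q2 + (5831/3000)*q3 = 0.
  φ^7: a_7 + q1*a_6 + q2*a_5 + q3*a_4 = 0, i.e. 2000033/10000000 + (-2000033/6000000)*q1 + (285719/500000)*q2 + (-40817/40000)*q3 = 0.
  φ^8: a_8 + q1*a_7 + q2*a_6 + q3*a_5 = 0, i.e. -98001617/800000000 + (2000033/10000000)*q1 + (-2000033/6000000)*q2 + (285719/500000)*q3 = 0.
Solving this linear system: q1 = 21/16, q2 = 21/40, q3 = 49/800.
The numerator is Q*f truncated at degree 5: P0 = a_0 = 3/10; P1 = a_1 + q1*a_0 = 1967/160; P2 = a_2 + q1*a_1 + q2*a_0 = 9289/800; P3 = a_3 + q1*a_2 + q2*a_1 + q3*a_0 = 131663/48000; P4 = a_4 + q1*a_3 + q2*a_2 + q3*a_1 = 5831/80000; P5 = a_5 + q1*a_4 + q2*a_3 + q3*a_2 = -40817/16000000.

The Pade approximant has numerator coefficients [3/10, 1967/160, 9289/800, 131663/48000, 5831/80000, -40817/16000000]; denominator coefficients [1, 21/16, 21/40, 49/800].


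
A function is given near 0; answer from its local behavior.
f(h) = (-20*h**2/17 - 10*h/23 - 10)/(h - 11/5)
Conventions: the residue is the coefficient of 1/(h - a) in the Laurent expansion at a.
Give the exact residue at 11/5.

The residue is -32552/1955.

At the order-1 pole 11/5 set g(h) = (h - (11/5))*f(h) = -20*h**2/17 - 10*h/23 - 10.
Simple pole: residue = g(a) at a = 11/5, which is -32552/1955.


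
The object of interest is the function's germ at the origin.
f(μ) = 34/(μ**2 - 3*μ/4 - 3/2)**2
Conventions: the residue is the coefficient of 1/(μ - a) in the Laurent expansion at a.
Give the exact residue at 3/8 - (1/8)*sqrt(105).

The residue is (4352/11025)*sqrt(105).

The factor μ**2 - 3*μ/4 - 3/2 splits as (μ - a)(μ - a') with a = 3/8 - (1/8)*sqrt(105), a' = 3/8 + (1/8)*sqrt(105). At the order-2 pole a set g(μ) = (μ - a)^2*f(μ) = [34] / (μ - a')^2.
Order-2 pole: residue = g'(a); g'(3/8 - (1/8)*sqrt(105)) = (4352/11025)*sqrt(105), so the residue is (4352/11025)*sqrt(105).


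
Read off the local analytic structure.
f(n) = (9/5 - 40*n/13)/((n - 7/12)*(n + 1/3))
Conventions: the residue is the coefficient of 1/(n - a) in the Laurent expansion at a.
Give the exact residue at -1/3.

The residue is -2204/715.

At the order-1 pole -1/3 set g(n) = (n - (-1/3))*f(n) = (9/5 - 40*n/13)/(n - 7/12).
Simple pole: residue = g(a) at a = -1/3, which is -2204/715.


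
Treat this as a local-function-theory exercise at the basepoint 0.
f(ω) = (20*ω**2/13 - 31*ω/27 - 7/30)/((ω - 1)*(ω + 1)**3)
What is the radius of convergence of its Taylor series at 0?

The radius of convergence is 1.

Denominator factor (ω - 1): pole of order 1 at 1, modulus 1.
Denominator factor (ω + 1)^3: pole of order 3 at -1, modulus 1.
The radius of convergence is the smallest modulus among the singular points: 1.


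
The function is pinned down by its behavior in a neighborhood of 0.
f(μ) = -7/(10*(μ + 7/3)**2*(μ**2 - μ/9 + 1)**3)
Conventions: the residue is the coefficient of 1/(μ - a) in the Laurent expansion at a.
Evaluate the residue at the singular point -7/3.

The residue is -53321247/10732831210.

At the order-2 pole -7/3 set g(μ) = (μ - (-7/3))^2*f(μ) = -7/(10*(μ**2 - μ/9 + 1)**3).
Order-2 pole: residue = g'(a); g'(-7/3) = -53321247/10732831210, so the residue is -53321247/10732831210.


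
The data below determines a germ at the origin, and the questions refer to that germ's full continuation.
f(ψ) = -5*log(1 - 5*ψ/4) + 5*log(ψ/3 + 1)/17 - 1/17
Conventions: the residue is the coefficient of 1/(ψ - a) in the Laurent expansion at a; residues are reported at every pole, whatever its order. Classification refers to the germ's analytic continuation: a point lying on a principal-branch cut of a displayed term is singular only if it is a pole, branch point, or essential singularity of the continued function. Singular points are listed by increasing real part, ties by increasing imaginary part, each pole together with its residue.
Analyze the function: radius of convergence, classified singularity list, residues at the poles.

Radius of convergence at 0: 4/5.
At -3: a logarithmic branch point.
At 4/5: a logarithmic branch point.

Branch term (-5)*log(1 - ψ/(4/5)): its argument vanishes at ψ = 4/5, a logarithmic branch point, modulus 4/5.
Branch term (5/17)*log(1 - ψ/(-3)): its argument vanishes at ψ = -3, a logarithmic branch point, modulus 3.
The radius of convergence is the smallest modulus among the singular points: 4/5.
List the singular points by increasing real part (a conjugate pair: the negative imaginary part first).


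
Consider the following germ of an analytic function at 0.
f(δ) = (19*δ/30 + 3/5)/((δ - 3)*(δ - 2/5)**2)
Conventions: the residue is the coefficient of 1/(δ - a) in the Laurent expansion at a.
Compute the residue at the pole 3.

At the order-1 pole 3 set g(δ) = (δ - (3))*f(δ) = (19*δ/30 + 3/5)/(δ - 2/5)**2.
Simple pole: residue = g(a) at a = 3, which is 125/338.

The residue is 125/338.


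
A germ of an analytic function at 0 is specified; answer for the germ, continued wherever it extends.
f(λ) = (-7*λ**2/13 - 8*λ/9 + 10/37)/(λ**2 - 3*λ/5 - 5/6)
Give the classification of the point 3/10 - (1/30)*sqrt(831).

The denominator factor λ**2 - 3*λ/5 - 5/6 vanishes at 3/10 - (1/30)*sqrt(831) and appears to the power 1; the numerator there equals -6518/12025 + (709/17550)*sqrt(831), nonzero, and no other factor vanishes.
Hence a pole whose order is the multiplicity, 1.

The point is a pole of order 1.


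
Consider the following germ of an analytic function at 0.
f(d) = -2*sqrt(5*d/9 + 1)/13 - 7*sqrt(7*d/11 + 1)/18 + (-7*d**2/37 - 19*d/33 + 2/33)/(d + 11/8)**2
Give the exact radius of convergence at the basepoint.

Denominator factor (d + 11/8)^2: pole of order 2 at -11/8, modulus 11/8.
Branch term (-7/18)*sqrt(1 - d/(-11/7)): its argument vanishes at d = -11/7, a square-root branch point, modulus 11/7.
Branch term (-2/13)*sqrt(1 - d/(-9/5)): its argument vanishes at d = -9/5, a square-root branch point, modulus 9/5.
The radius of convergence is the smallest modulus among the singular points: 11/8.

The radius of convergence is 11/8.


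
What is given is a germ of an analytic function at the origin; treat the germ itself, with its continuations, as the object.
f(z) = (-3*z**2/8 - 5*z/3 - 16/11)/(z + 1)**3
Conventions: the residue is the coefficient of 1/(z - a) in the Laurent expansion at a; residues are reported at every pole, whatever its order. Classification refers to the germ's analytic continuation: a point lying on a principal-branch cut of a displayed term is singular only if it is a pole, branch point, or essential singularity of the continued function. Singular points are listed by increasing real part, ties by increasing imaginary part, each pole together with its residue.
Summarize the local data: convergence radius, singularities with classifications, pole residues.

Radius of convergence at 0: 1.
At -1: a pole of order 3; residue -3/8.

Denominator factor (z + 1)^3: pole of order 3 at -1, modulus 1.
The radius of convergence is the smallest modulus among the singular points: 1.
At the order-3 pole -1 set g(z) = (z - (-1))^3*f(z) = -3*z**2/8 - 5*z/3 - 16/11.
Order-3 pole: residue = g''(a)/2; g''(-1) = -3/4, so the residue is -3/8.


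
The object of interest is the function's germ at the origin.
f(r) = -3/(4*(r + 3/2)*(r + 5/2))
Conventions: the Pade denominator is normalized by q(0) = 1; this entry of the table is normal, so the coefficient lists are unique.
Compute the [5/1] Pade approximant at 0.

The Pade approximant has numerator coefficients [-1/5, 1441/18620, -136/4655, 1/95, -16/4655, 4/4655]; denominator coefficients [1, 37969/55860].

Taylor coefficients needed (expand at 0): a_0 = -1/5, a_1 = 16/75, a_2 = -196/1125, a_3 = 2176/16875, a_4 = -23056/253125, a_5 = 238336/3796875, a_6 = -2430016/56953125.
Write the denominator as Q(r) = 1 + q1*r. Requiring Q*f - P = O(r^7) with deg P <= 5 kills the coefficients of r^6..r^6 in Q*f:
  r^6: a_6 + q1*a_5 = 0, i.e. -2430016/56953125 + (238336/3796875)*q1 = 0.
Solving this linear system: q1 = 37969/55860.
The numerator is Q*f truncated at degree 5: P0 = a_0 = -1/5; P1 = a_1 + q1*a_0 = 1441/18620; P2 = a_2 + q1*a_1 = -136/4655; P3 = a_3 + q1*a_2 = 1/95; P4 = a_4 + q1*a_3 = -16/4655; P5 = a_5 + q1*a_4 = 4/4655.


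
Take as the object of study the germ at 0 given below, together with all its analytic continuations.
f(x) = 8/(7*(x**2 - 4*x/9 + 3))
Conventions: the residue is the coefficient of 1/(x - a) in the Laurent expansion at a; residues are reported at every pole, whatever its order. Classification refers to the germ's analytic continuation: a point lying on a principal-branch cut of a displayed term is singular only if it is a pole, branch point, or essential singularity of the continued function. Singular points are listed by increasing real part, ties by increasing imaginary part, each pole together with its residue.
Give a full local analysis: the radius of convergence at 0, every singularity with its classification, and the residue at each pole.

Radius of convergence at 0: sqrt(3).
At (2/9) - ((1/9)*sqrt(239))*i: a pole of order 1; residue ((36/1673)*sqrt(239))*i.
At (2/9) + ((1/9)*sqrt(239))*i: a pole of order 1; residue -((36/1673)*sqrt(239))*i.

Denominator factor (x**2 - 4*x/9 + 3): discriminant -956/81, complex-conjugate roots (2/9) + ((1/9)*sqrt(239))*i and (2/9) - ((1/9)*sqrt(239))*i; poles of order 1, moduli sqrt(3) and sqrt(3).
The radius of convergence is the smallest modulus among the singular points: sqrt(3).
The factor x**2 - 4*x/9 + 3 splits as (x - a)(x - a') with a = (2/9) - ((1/9)*sqrt(239))*i, a' = (2/9) + ((1/9)*sqrt(239))*i. At the order-1 pole a set g(x) = (x - a)*f(x) = [8/7] / (x - a').
Simple pole: residue = g(a) at a = (2/9) - ((1/9)*sqrt(239))*i, which is ((36/1673)*sqrt(239))*i.
The factor x**2 - 4*x/9 + 3 splits as (x - a)(x - a') with a = (2/9) + ((1/9)*sqrt(239))*i, a' = (2/9) - ((1/9)*sqrt(239))*i. At the order-1 pole a set g(x) = (x - a)*f(x) = [8/7] / (x - a').
Simple pole: residue = g(a) at a = (2/9) + ((1/9)*sqrt(239))*i, which is -((36/1673)*sqrt(239))*i.
List the singular points by increasing real part (a conjugate pair: the negative imaginary part first).


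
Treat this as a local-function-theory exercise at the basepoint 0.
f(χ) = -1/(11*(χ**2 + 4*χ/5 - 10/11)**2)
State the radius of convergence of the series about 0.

The radius of convergence is -2/5 + (7/55)*sqrt(66).

Denominator factor (χ**2 + 4*χ/5 - 10/11)^2: discriminant 1176/275, real irrational roots -2/5 + (7/55)*sqrt(66) and -2/5 - (7/55)*sqrt(66); poles of order 2, moduli -2/5 + (7/55)*sqrt(66) and 2/5 + (7/55)*sqrt(66).
The radius of convergence is the smallest modulus among the singular points: -2/5 + (7/55)*sqrt(66).


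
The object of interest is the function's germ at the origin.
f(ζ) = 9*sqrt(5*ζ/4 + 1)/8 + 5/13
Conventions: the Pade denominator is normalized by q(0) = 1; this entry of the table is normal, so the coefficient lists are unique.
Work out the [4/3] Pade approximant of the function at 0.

Taylor coefficients needed (expand at 0): a_0 = 157/104, a_1 = 45/64, a_2 = -225/1024, a_3 = 1125/8192, a_4 = -28125/262144, a_5 = 196875/2097152, a_6 = -2953125/33554432, a_7 = 23203125/268435456.
Write the denominator as Q(ζ) = 1 + q1*ζ + q2*ζ^2 + q3*ζ^3. Requiring Q*f - P = O(ζ^8) with deg P <= 4 kills the coefficients of ζ^5..ζ^7 in Q*f:
  ζ^5: a_5 + q1*a_4 + q2*a_3 + q3*a_2 = 0, i.e. 196875/2097152 + (-28125/262144)*q1 + (1125/8192)*q2 + (-225/1024)*q3 = 0.
  ζ^6: a_6 + q1*a_5 + q2*a_4 + q3*a_3 = 0, i.e. -2953125/33554432 + (196875/2097152)*q1 + (-28125/262144)*q2 + (1125/8192)*q3 = 0.
  ζ^7: a_7 + q1*a_6 + q2*a_5 + q3*a_4 = 0, i.e. 23203125/268435456 + (-2953125/33554432)*q1 + (196875/2097152)*q2 + (-28125/262144)*q3 = 0.
Solving this linear system: q1 = 15/8, q2 = 125/128, q3 = 125/1024.
The numerator is Q*f truncated at degree 4: P0 = a_0 = 157/104; P1 = a_1 + q1*a_0 = 735/208; P2 = a_2 + q1*a_1 + q2*a_0 = 17125/6656; P3 = a_3 + q1*a_2 + q2*a_1 + q3*a_0 = 15875/26624; P4 = a_4 + q1*a_3 + q2*a_2 + q3*a_1 = 5625/262144.

The Pade approximant has numerator coefficients [157/104, 735/208, 17125/6656, 15875/26624, 5625/262144]; denominator coefficients [1, 15/8, 125/128, 125/1024].


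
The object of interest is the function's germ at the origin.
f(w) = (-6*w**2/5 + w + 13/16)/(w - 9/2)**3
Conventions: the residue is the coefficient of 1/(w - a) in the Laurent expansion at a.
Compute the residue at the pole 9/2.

The residue is -6/5.

At the order-3 pole 9/2 set g(w) = (w - (9/2))^3*f(w) = -6*w**2/5 + w + 13/16.
Order-3 pole: residue = g''(a)/2; g''(9/2) = -12/5, so the residue is -6/5.


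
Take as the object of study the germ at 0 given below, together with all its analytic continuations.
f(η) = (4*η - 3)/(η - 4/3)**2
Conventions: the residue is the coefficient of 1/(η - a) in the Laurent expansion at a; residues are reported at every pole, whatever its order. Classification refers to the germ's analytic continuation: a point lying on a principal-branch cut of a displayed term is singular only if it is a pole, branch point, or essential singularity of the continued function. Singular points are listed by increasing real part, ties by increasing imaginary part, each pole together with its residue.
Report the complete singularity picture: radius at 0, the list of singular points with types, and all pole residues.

Denominator factor (η - 4/3)^2: pole of order 2 at 4/3, modulus 4/3.
The radius of convergence is the smallest modulus among the singular points: 4/3.
At the order-2 pole 4/3 set g(η) = (η - (4/3))^2*f(η) = 4*η - 3.
Order-2 pole: residue = g'(a); g'(4/3) = 4, so the residue is 4.

Radius of convergence at 0: 4/3.
At 4/3: a pole of order 2; residue 4.


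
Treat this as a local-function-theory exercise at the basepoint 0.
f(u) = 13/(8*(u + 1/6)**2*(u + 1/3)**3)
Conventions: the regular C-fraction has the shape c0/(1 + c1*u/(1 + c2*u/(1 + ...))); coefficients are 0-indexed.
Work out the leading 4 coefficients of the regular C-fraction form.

Taylor coefficients (expand at 0): a_0 = 3159/2, a_1 = -66339/2, a_2 = 426465, a_3 = -4349943.
c0 = a_0 = 3159/2. Peel one level at a time: if S = 1 + c*u/S' with S'(0) = 1, then c is the u-coefficient of S and S' = c*u/(S - 1).
S_1 = c0/f = 1 + (21)*u + (171)*u^2 + ...; c1 = 21.
S_2 = c1*u/(S_1 - 1) = 1 + (-57/7)*u + (1674/49)*u^2 + ...; c2 = -57/7.
S_3 = c2*u/(S_2 - 1) = 1 + (558/133)*u + ...; c3 = 558/133.

The regular C-fraction coefficients are [3159/2, 21, -57/7, 558/133].


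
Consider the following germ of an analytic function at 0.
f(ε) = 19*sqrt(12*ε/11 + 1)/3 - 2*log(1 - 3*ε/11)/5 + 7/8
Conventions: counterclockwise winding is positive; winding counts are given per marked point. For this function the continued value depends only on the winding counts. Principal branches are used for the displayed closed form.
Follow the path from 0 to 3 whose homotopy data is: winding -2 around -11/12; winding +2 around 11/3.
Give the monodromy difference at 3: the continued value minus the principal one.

Continued minus principal equals -(8/5)*pi*i.

The rational part is single-valued and drops out of the difference; each branch term changes only by its own monodromy.
(-2/5)*log(1 - ε/(11/3)): each positive loop around 11/3 adds 2*pi*i to the log, so winding +2 contributes (-2/5)*(2)*2*pi*i = -(8/5)*pi*i.
(19/3)*sqrt(1 - ε/(-11/12)): winding -2 is even, the square root returns to the same sheet, contribution 0.
Summing the contributions at ε = 3 gives -(8/5)*pi*i.


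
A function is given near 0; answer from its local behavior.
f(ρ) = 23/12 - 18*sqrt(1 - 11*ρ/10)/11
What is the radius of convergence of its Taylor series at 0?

The radius of convergence is 10/11.

Branch term (-18/11)*sqrt(1 - ρ/(10/11)): its argument vanishes at ρ = 10/11, a square-root branch point, modulus 10/11.
The radius of convergence is the smallest modulus among the singular points: 10/11.


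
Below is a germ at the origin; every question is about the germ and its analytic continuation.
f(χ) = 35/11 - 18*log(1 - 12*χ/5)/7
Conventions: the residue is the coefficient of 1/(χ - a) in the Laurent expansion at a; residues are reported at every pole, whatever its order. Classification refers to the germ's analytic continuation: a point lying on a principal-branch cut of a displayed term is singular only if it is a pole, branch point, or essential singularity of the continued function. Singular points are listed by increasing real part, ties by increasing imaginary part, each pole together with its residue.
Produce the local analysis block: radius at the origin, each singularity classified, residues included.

Branch term (-18/7)*log(1 - χ/(5/12)): its argument vanishes at χ = 5/12, a logarithmic branch point, modulus 5/12.
The radius of convergence is the smallest modulus among the singular points: 5/12.

Radius of convergence at 0: 5/12.
At 5/12: a logarithmic branch point.


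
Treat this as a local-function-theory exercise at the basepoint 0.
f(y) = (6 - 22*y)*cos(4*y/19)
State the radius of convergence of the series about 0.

The factor cos(4*y/19) is entire and contributes no finite singular point.
The polynomial part has no poles.
No finite singular points: the Taylor series at 0 converges everywhere.

The radius of convergence is infinite.


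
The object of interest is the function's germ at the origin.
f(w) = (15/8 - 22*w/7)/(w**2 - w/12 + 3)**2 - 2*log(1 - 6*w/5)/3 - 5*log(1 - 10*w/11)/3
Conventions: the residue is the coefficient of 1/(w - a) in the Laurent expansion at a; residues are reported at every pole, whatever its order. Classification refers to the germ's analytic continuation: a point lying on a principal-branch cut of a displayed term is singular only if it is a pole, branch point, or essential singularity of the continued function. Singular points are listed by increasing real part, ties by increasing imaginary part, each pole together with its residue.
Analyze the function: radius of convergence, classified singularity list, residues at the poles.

Radius of convergence at 0: 5/6.
At (1/24) - ((1/24)*sqrt(1727))*i: a pole of order 2; residue ((42192/20877703)*sqrt(1727))*i.
At (1/24) + ((1/24)*sqrt(1727))*i: a pole of order 2; residue -((42192/20877703)*sqrt(1727))*i.
At 5/6: a logarithmic branch point.
At 11/10: a logarithmic branch point.

Denominator factor (w**2 - w/12 + 3)^2: discriminant -1727/144, complex-conjugate roots (1/24) + ((1/24)*sqrt(1727))*i and (1/24) - ((1/24)*sqrt(1727))*i; poles of order 2, moduli sqrt(3) and sqrt(3).
Branch term (-2/3)*log(1 - w/(5/6)): its argument vanishes at w = 5/6, a logarithmic branch point, modulus 5/6.
Branch term (-5/3)*log(1 - w/(11/10)): its argument vanishes at w = 11/10, a logarithmic branch point, modulus 11/10.
The radius of convergence is the smallest modulus among the singular points: 5/6.
The branch terms are analytic at (1/24) - ((1/24)*sqrt(1727))*i and contribute nothing to the residue; only the rational part matters.
The factor w**2 - w/12 + 3 splits as (w - a)(w - a') with a = (1/24) - ((1/24)*sqrt(1727))*i, a' = (1/24) + ((1/24)*sqrt(1727))*i. At the order-2 pole a set g(w) = (w - a)^2*(rational part) = [15/8 - 22*w/7] / (w - a')^2.
Order-2 pole: residue = g'(a); g'((1/24) - ((1/24)*sqrt(1727))*i) = ((42192/20877703)*sqrt(1727))*i, so the residue is ((42192/20877703)*sqrt(1727))*i.
The branch terms are analytic at (1/24) + ((1/24)*sqrt(1727))*i and contribute nothing to the residue; only the rational part matters.
The factor w**2 - w/12 + 3 splits as (w - a)(w - a') with a = (1/24) + ((1/24)*sqrt(1727))*i, a' = (1/24) - ((1/24)*sqrt(1727))*i. At the order-2 pole a set g(w) = (w - a)^2*(rational part) = [15/8 - 22*w/7] / (w - a')^2.
Order-2 pole: residue = g'(a); g'((1/24) + ((1/24)*sqrt(1727))*i) = -((42192/20877703)*sqrt(1727))*i, so the residue is -((42192/20877703)*sqrt(1727))*i.
List the singular points by increasing real part (a conjugate pair: the negative imaginary part first).


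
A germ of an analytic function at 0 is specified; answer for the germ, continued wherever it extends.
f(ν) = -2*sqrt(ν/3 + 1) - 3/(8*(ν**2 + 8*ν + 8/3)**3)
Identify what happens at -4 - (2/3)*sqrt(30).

The denominator factor ν**2 + 8*ν + 8/3 vanishes at -4 - (2/3)*sqrt(30) and appears to the power 3; the numerator there equals -3/8, nonzero, and no other factor vanishes.
The branch terms are analytic at this point.
Hence a pole whose order is the multiplicity, 3.

The point is a pole of order 3.


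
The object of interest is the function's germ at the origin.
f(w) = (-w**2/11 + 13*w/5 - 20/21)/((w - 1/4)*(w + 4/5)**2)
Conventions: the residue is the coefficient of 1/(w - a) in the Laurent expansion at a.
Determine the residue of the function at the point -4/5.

The residue is 19204/101871.

At the order-2 pole -4/5 set g(w) = (w - (-4/5))^2*f(w) = (-w**2/11 + 13*w/5 - 20/21)/(w - 1/4).
Order-2 pole: residue = g'(a); g'(-4/5) = 19204/101871, so the residue is 19204/101871.


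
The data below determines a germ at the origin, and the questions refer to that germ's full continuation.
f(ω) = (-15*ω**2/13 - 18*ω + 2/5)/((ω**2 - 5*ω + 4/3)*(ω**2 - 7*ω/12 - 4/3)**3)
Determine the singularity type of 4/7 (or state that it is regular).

The point is a regular point.

Denominator factors: ω**2 - 7*ω/12 - 4/3 = -197/147 at ω = 4/7; ω**2 - 5*ω + 4/3 = -176/147 at ω = 4/7 — none vanishes.
So the germ continues analytically to 4/7.


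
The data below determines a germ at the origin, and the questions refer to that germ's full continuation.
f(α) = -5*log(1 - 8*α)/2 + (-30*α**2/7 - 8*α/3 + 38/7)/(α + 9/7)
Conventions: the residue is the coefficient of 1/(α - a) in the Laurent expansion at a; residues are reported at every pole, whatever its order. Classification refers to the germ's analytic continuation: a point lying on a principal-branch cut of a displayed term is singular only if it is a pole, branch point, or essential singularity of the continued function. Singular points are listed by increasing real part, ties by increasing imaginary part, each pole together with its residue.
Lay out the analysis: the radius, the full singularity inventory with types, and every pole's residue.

Denominator factor (α + 9/7): pole of order 1 at -9/7, modulus 9/7.
Branch term (-5/2)*log(1 - α/(1/8)): its argument vanishes at α = 1/8, a logarithmic branch point, modulus 1/8.
The radius of convergence is the smallest modulus among the singular points: 1/8.
The branch term is analytic at -9/7 and contributes nothing to the residue; only the rational part matters.
At the order-1 pole -9/7 set g(α) = (α - (-9/7))*(rational part) = -30*α**2/7 - 8*α/3 + 38/7.
Simple pole: residue = g(a) at a = -9/7, which is 608/343.
List the singular points by increasing real part (a conjugate pair: the negative imaginary part first).

Radius of convergence at 0: 1/8.
At -9/7: a pole of order 1; residue 608/343.
At 1/8: a logarithmic branch point.


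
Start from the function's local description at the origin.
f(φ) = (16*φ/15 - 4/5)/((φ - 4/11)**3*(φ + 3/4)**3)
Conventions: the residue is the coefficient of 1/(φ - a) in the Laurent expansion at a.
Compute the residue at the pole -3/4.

At the order-3 pole -3/4 set g(φ) = (φ - (-3/4))^3*f(φ) = (16*φ/15 - 4/5)/(φ - 4/11)**3.
Order-3 pole: residue = g''(a)/2; g''(-3/4) = 9954942976/1412376245, so the residue is 4977471488/1412376245.

The residue is 4977471488/1412376245.


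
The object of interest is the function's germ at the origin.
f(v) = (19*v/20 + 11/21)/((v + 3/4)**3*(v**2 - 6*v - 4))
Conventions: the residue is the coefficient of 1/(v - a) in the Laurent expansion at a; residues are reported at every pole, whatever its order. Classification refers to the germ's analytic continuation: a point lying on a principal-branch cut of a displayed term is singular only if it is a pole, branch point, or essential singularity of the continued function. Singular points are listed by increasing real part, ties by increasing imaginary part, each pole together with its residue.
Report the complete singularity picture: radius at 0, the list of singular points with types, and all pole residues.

Radius of convergence at 0: -3 + sqrt(13).
At -3/4: a pole of order 3; residue -1222736/515865.
At 3 - sqrt(13): a pole of order 1; residue 611368/515865 + (56408/171955)*sqrt(13).
At 3 + sqrt(13): a pole of order 1; residue 611368/515865 - (56408/171955)*sqrt(13).

Denominator factor (v**2 - 6*v - 4): discriminant 52, real irrational roots 3 + sqrt(13) and 3 - sqrt(13); poles of order 1, moduli 3 + sqrt(13) and -3 + sqrt(13).
Denominator factor (v + 3/4)^3: pole of order 3 at -3/4, modulus 3/4.
The radius of convergence is the smallest modulus among the singular points: -3 + sqrt(13).
At the order-3 pole -3/4 set g(v) = (v - (-3/4))^3*f(v) = (19*v/20 + 11/21)/(v**2 - 6*v - 4).
Order-3 pole: residue = g''(a)/2; g''(-3/4) = -2445472/515865, so the residue is -1222736/515865.
The factor v**2 - 6*v - 4 splits as (v - a)(v - a') with a = 3 - sqrt(13), a' = 3 + sqrt(13). At the order-1 pole a set g(v) = (v - a)*f(v) = [(19*v/20 + 11/21)/(v + 3/4)**3] / (v - a').
Simple pole: residue = g(a) at a = 3 - sqrt(13), which is 611368/515865 + (56408/171955)*sqrt(13).
The factor v**2 - 6*v - 4 splits as (v - a)(v - a') with a = 3 + sqrt(13), a' = 3 - sqrt(13). At the order-1 pole a set g(v) = (v - a)*f(v) = [(19*v/20 + 11/21)/(v + 3/4)**3] / (v - a').
Simple pole: residue = g(a) at a = 3 + sqrt(13), which is 611368/515865 - (56408/171955)*sqrt(13).
List the singular points by increasing real part (a conjugate pair: the negative imaginary part first).


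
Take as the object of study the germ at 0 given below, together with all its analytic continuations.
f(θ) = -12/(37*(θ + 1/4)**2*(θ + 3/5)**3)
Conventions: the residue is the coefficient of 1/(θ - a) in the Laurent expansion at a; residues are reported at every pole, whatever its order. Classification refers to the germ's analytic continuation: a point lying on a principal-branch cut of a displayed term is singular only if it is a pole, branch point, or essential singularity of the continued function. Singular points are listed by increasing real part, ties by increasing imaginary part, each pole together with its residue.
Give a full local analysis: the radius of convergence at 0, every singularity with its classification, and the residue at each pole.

Radius of convergence at 0: 1/4.
At -3/5: a pole of order 3; residue -5760000/88837.
At -1/4: a pole of order 2; residue 5760000/88837.

Denominator factor (θ + 1/4)^2: pole of order 2 at -1/4, modulus 1/4.
Denominator factor (θ + 3/5)^3: pole of order 3 at -3/5, modulus 3/5.
The radius of convergence is the smallest modulus among the singular points: 1/4.
At the order-3 pole -3/5 set g(θ) = (θ - (-3/5))^3*f(θ) = -12/(37*(θ + 1/4)**2).
Order-3 pole: residue = g''(a)/2; g''(-3/5) = -11520000/88837, so the residue is -5760000/88837.
At the order-2 pole -1/4 set g(θ) = (θ - (-1/4))^2*f(θ) = -12/(37*(θ + 3/5)**3).
Order-2 pole: residue = g'(a); g'(-1/4) = 5760000/88837, so the residue is 5760000/88837.
List the singular points by increasing real part (a conjugate pair: the negative imaginary part first).


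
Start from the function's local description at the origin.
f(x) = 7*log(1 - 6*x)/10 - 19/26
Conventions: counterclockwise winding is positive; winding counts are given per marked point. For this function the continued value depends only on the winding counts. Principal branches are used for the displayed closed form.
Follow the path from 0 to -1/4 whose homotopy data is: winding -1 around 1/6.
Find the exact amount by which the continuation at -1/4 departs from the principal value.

The rational part is single-valued and drops out of the difference; each branch term changes only by its own monodromy.
(7/10)*log(1 - x/(1/6)): each positive loop around 1/6 adds 2*pi*i to the log, so winding -1 contributes (7/10)*(-1)*2*pi*i = -(7/5)*pi*i.
Summing the contributions at x = -1/4 gives -(7/5)*pi*i.

Continued minus principal equals -(7/5)*pi*i.


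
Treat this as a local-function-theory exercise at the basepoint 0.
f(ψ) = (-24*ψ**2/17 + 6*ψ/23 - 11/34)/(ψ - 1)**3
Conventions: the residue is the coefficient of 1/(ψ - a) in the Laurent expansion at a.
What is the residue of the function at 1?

At the order-3 pole 1 set g(ψ) = (ψ - (1))^3*f(ψ) = -24*ψ**2/17 + 6*ψ/23 - 11/34.
Order-3 pole: residue = g''(a)/2; g''(1) = -48/17, so the residue is -24/17.

The residue is -24/17.


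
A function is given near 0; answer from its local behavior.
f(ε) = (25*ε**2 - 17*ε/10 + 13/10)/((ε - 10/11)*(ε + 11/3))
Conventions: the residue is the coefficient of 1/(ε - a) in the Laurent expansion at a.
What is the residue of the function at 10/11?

The residue is 74109/16610.

At the order-1 pole 10/11 set g(ε) = (ε - (10/11))*f(ε) = (25*ε**2 - 17*ε/10 + 13/10)/(ε + 11/3).
Simple pole: residue = g(a) at a = 10/11, which is 74109/16610.


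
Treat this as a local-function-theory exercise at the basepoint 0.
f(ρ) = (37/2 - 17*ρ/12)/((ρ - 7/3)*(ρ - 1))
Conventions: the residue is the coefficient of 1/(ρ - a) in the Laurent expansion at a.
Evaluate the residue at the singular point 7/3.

The residue is 547/48.

At the order-1 pole 7/3 set g(ρ) = (ρ - (7/3))*f(ρ) = (37/2 - 17*ρ/12)/(ρ - 1).
Simple pole: residue = g(a) at a = 7/3, which is 547/48.


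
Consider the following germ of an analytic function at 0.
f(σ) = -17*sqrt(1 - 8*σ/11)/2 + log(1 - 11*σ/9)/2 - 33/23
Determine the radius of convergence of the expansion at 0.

The radius of convergence is 9/11.

Branch term (-17/2)*sqrt(1 - σ/(11/8)): its argument vanishes at σ = 11/8, a square-root branch point, modulus 11/8.
Branch term (1/2)*log(1 - σ/(9/11)): its argument vanishes at σ = 9/11, a logarithmic branch point, modulus 9/11.
The radius of convergence is the smallest modulus among the singular points: 9/11.


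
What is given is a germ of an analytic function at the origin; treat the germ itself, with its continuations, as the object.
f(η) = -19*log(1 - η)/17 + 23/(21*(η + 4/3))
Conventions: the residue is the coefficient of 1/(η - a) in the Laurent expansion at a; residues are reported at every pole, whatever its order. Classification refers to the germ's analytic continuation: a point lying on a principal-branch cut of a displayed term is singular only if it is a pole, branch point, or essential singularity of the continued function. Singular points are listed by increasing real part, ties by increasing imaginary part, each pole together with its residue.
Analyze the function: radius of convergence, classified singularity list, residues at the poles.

Denominator factor (η + 4/3): pole of order 1 at -4/3, modulus 4/3.
Branch term (-19/17)*log(1 - η/(1)): its argument vanishes at η = 1, a logarithmic branch point, modulus 1.
The radius of convergence is the smallest modulus among the singular points: 1.
The branch term is analytic at -4/3 and contributes nothing to the residue; only the rational part matters.
At the order-1 pole -4/3 set g(η) = (η - (-4/3))*(rational part) = 23/21.
Simple pole: residue = g(a) at a = -4/3, which is 23/21.
List the singular points by increasing real part (a conjugate pair: the negative imaginary part first).

Radius of convergence at 0: 1.
At -4/3: a pole of order 1; residue 23/21.
At 1: a logarithmic branch point.


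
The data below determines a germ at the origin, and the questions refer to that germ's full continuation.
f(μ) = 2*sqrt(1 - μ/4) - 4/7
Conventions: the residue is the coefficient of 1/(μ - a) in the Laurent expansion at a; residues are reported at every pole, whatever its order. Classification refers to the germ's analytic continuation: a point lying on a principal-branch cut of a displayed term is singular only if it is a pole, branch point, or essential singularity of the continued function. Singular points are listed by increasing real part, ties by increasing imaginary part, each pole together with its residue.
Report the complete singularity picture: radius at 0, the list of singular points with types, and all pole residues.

Branch term (2)*sqrt(1 - μ/(4)): its argument vanishes at μ = 4, a square-root branch point, modulus 4.
The radius of convergence is the smallest modulus among the singular points: 4.

Radius of convergence at 0: 4.
At 4: an algebraic (square-root) branch point.
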